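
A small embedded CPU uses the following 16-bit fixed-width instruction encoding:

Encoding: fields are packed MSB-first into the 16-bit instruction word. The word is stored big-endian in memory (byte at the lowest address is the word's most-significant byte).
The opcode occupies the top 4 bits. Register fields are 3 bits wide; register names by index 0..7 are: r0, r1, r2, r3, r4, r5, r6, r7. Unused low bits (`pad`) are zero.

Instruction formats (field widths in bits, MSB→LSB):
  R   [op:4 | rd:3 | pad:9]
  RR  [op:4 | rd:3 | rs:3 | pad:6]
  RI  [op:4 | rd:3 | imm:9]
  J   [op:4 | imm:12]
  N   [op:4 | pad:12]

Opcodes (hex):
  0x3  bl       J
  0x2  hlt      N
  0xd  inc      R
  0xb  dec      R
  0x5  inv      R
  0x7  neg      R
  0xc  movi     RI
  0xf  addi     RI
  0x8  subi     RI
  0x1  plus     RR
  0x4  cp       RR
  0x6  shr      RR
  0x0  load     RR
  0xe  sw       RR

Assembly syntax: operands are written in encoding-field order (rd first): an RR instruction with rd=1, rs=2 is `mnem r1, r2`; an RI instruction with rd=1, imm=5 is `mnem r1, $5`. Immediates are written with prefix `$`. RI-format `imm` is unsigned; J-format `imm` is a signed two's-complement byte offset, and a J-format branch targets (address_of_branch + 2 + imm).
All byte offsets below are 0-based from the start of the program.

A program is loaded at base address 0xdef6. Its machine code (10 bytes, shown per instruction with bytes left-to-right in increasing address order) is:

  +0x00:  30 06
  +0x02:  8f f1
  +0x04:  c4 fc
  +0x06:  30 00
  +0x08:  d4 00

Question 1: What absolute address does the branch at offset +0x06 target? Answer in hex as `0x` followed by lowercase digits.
0xdefe

@+06  big-endian(30 00) = 0x3000
  op=0x3000>>12=0x3 ⇒ bl (J)
  [11:0] imm=0 = $0
  target = base 0xdef6 + off 0x06 + 2 + imm 0 = 0xdefe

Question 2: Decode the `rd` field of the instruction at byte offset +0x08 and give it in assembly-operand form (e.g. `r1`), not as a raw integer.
r2

off 0x08: read d4 00 as big → 0xd400
  opcode bits[15:12]=0xd: inc/R
  rd@[11:9]=0x2 ⇒ r2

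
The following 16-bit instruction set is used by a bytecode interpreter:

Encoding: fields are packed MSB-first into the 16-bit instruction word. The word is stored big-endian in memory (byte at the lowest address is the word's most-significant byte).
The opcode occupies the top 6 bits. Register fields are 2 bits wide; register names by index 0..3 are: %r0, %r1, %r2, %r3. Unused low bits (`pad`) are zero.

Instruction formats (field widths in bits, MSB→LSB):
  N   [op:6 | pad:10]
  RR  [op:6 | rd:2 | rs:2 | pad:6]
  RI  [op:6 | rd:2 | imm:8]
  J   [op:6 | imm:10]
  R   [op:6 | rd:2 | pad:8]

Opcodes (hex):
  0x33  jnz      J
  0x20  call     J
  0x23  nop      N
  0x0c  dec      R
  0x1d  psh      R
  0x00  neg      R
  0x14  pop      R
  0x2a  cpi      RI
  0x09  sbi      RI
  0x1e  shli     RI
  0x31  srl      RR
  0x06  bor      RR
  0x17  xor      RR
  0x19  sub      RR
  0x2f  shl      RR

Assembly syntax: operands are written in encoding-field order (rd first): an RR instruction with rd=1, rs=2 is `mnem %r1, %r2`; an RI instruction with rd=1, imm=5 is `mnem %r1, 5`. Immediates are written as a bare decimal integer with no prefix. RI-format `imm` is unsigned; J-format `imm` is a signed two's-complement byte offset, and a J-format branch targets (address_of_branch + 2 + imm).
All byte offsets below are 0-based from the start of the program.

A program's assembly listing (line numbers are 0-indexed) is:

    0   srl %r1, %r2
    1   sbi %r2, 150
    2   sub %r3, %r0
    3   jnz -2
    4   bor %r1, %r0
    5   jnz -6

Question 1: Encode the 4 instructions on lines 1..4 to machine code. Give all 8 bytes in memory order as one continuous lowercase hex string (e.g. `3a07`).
line 1 (sbi): pack op=0x9:6|rd=2:2|imm=150:8 = 0x2696; big→ 26 96
line 2 (sub): pack op=0x19:6|rd=3:2|rs=0:2|pad=0:6 = 0x6700; big→ 67 00
line 3 (jnz): pack op=0x33:6|imm=-2:10 = 0xcffe; big→ cf fe
line 4 (bor): pack op=0x6:6|rd=1:2|rs=0:2|pad=0:6 = 0x1900; big→ 19 00

26966700cffe1900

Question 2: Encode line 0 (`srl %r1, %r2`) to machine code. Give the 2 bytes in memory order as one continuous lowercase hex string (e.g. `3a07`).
L0: srl op=0x31:6|rd=1:2|rs=2:2|pad=0:6 ⇒ 0xc580 ⇒ big c5 80

c580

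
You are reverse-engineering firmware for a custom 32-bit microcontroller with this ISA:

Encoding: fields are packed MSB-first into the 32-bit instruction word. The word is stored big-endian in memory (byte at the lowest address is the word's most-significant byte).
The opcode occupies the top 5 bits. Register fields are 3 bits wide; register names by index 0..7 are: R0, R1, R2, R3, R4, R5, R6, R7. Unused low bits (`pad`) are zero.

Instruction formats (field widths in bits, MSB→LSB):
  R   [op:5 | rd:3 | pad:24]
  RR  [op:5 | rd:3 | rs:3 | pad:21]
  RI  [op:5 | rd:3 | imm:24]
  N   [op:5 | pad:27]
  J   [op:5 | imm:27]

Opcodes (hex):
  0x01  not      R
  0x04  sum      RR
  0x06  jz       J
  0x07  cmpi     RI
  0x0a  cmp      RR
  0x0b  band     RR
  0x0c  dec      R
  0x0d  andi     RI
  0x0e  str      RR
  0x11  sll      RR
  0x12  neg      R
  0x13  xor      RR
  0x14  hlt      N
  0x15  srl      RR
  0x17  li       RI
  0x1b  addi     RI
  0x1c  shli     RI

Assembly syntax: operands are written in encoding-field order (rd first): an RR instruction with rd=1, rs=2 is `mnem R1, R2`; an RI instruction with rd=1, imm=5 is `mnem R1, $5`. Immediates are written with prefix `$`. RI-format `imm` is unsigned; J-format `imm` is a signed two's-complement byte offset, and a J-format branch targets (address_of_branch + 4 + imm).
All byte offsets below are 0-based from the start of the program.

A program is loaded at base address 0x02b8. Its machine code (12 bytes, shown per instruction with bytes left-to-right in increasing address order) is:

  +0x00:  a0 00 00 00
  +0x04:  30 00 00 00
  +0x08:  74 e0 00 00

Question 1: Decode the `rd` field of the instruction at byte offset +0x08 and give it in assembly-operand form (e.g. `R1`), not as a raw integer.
[08] 74 e0 00 00 → 0x74e00000
  op=0x74e00000>>27=0xe ⇒ str (RR)
  rd: (w>>24)&0x7=0x4 → R4
  rs: (w>>21)&0x7=0x7 → R7

R4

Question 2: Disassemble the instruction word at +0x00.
+0x00: a0 00 00 00 ⇒ word 0xa0000000 (big)
  top 5b → 0x14 → hlt [N]

hlt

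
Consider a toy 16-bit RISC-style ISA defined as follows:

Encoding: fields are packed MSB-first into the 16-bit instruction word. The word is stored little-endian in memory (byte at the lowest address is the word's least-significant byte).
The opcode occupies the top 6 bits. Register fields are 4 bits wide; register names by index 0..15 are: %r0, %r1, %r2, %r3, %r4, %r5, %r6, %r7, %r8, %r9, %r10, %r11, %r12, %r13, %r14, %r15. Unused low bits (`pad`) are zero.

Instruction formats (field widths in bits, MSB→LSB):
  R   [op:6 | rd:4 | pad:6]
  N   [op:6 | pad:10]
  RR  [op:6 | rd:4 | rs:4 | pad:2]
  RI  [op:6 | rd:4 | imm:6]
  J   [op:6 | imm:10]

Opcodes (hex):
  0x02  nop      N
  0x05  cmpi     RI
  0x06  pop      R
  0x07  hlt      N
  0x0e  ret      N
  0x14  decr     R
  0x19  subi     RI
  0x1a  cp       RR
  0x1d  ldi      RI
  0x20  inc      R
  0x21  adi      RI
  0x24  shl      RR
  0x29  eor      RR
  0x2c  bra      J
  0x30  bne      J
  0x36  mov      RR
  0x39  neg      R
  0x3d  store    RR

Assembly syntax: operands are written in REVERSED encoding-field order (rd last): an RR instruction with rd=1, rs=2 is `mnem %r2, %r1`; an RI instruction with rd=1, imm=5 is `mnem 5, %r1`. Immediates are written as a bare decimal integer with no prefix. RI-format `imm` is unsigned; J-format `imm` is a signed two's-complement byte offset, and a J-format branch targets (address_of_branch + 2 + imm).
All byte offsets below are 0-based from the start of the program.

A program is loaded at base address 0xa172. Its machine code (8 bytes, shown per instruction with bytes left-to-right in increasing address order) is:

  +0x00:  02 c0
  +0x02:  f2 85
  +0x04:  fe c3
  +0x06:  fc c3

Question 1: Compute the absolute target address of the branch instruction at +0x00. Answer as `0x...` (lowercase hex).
0xa176

[00] 02 c0 → 0xc002
  top 6b → 0x30 → bne [J]
  imm: (w>>0)&0x3ff=0x2 → 2
  target = base 0xa172 + off 0x00 + 2 + imm 2 = 0xa176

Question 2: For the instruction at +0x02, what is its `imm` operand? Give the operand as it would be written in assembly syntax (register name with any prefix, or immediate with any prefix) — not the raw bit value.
50

[02] f2 85 → 0x85f2
  top 6b → 0x21 → adi [RI]
  rd: (w>>6)&0xf=0x7 → %r7
  imm: (w>>0)&0x3f=0x32 → 50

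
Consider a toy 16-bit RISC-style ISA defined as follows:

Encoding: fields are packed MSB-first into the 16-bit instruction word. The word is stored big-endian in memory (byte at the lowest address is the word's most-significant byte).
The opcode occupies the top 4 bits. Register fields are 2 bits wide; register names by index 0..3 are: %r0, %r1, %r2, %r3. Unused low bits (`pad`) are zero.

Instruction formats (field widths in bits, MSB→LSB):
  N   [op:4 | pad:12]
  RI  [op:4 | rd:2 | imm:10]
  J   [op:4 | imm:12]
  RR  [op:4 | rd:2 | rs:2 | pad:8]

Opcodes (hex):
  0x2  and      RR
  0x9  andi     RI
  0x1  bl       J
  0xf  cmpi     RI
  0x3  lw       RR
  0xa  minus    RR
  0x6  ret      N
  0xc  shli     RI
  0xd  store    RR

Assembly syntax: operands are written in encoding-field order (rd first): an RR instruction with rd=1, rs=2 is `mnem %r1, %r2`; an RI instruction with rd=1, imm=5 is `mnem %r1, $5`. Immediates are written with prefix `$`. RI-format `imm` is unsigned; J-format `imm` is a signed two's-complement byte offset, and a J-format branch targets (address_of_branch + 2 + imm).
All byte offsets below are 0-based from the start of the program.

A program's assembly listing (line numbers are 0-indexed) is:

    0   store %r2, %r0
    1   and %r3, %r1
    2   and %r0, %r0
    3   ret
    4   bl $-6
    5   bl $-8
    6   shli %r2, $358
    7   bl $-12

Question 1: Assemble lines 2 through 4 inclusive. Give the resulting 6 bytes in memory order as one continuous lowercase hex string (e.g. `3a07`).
200060001ffa

L2: and op=0x2:4|rd=0:2|rs=0:2|pad=0:8 ⇒ 0x2000 ⇒ big 20 00
L3: ret op=0x6:4|pad=0:12 ⇒ 0x6000 ⇒ big 60 00
L4: bl op=0x1:4|imm=-6:12 ⇒ 0x1ffa ⇒ big 1f fa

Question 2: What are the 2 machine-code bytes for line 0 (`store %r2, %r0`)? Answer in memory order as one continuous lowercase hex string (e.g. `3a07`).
d800

L0: store op=0xd:4|rd=2:2|rs=0:2|pad=0:8 ⇒ 0xd800 ⇒ big d8 00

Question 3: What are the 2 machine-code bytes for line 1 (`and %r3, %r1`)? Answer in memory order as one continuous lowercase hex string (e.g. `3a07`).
2d00

1. and fields op=0x2:4|rd=3:2|rs=1:2|pad=0:8 → word 2d00h → 2d 00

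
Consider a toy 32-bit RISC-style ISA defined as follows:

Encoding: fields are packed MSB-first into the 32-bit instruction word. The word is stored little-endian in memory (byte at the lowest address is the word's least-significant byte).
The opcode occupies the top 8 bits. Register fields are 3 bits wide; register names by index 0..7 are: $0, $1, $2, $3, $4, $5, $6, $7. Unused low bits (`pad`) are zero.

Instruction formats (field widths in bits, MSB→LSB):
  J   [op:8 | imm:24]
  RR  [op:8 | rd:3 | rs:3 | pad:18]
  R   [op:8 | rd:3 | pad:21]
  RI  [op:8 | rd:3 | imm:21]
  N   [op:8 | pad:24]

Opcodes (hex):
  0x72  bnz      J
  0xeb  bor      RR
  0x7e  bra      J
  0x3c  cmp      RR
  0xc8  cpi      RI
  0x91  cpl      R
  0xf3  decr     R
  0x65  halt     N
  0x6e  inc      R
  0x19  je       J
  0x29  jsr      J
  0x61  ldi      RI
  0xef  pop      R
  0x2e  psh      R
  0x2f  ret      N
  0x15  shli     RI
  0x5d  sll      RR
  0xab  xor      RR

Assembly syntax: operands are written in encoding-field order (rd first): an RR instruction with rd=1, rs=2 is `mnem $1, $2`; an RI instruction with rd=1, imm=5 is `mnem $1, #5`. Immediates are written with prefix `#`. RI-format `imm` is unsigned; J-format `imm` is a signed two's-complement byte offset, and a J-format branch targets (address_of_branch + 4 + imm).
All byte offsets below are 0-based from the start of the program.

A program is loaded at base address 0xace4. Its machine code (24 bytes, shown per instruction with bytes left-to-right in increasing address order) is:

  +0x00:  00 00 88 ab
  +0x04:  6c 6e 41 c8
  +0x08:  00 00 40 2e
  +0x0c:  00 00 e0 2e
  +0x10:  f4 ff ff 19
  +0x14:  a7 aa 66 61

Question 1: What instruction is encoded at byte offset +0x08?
psh $2

+0x08: 00 00 40 2e ⇒ word 0x2e400000 (little)
  op=0x2e400000>>24=0x2e ⇒ psh (R)
  [23:21] rd=2 = $2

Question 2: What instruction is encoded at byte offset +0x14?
off 0x14: read a7 aa 66 61 as little → 0x6166aaa7
  op=0x6166aaa7>>24=0x61 ⇒ ldi (RI)
  rd@[23:21]=0x3 ⇒ $3
  imm@[20:0]=0x6aaa7 ⇒ #436903

ldi $3, #436903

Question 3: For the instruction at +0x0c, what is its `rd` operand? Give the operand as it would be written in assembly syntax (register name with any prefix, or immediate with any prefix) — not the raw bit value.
@+0c  little-endian(00 00 e0 2e) = 0x2ee00000
  op=0x2ee00000>>24=0x2e ⇒ psh (R)
  [23:21] rd=7 = $7

$7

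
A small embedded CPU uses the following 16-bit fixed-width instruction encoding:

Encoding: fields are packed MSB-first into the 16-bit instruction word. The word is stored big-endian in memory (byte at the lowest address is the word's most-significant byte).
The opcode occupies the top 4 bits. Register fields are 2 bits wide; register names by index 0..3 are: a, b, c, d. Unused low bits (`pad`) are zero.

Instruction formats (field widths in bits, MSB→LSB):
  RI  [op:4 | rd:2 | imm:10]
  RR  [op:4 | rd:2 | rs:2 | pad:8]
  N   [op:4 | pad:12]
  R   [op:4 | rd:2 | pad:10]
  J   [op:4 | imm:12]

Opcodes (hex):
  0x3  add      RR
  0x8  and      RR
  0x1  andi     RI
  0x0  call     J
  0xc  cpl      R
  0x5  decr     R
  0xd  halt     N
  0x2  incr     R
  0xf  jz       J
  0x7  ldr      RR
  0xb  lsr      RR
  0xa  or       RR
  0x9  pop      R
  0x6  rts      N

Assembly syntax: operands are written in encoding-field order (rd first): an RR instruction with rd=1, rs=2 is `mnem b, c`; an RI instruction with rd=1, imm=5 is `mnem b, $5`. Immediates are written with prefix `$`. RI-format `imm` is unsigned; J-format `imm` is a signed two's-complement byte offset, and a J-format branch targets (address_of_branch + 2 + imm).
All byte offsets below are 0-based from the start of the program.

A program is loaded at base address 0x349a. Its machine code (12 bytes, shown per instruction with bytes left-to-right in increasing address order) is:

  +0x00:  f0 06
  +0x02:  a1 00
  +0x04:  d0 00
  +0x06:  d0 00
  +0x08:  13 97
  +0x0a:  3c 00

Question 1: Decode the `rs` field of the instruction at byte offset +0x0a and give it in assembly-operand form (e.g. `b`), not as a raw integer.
[0a] 3c 00 → 0x3c00
  opcode bits[15:12]=0x3: add/RR
  rd: (w>>10)&0x3=0x3 → d
  rs: (w>>8)&0x3=0x0 → a

a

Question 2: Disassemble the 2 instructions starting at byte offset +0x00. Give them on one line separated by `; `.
[00] f0 06 → 0xf006
  op=0xf006>>12=0xf ⇒ jz (J)
  imm@[11:0]=0x6 ⇒ $6
[02] a1 00 → 0xa100
  op=0xa100>>12=0xa ⇒ or (RR)
  rd@[11:10]=0x0 ⇒ a
  rs@[9:8]=0x1 ⇒ b

jz $6; or a, b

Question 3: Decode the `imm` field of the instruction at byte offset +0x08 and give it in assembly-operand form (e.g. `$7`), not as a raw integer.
+0x08: 13 97 ⇒ word 0x1397 (big)
  top 4b → 0x1 → andi [RI]
  rd: (w>>10)&0x3=0x0 → a
  imm: (w>>0)&0x3ff=0x397 → $919

$919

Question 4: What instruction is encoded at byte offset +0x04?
@+04  big-endian(d0 00) = 0xd000
  top 4b → 0xd → halt [N]

halt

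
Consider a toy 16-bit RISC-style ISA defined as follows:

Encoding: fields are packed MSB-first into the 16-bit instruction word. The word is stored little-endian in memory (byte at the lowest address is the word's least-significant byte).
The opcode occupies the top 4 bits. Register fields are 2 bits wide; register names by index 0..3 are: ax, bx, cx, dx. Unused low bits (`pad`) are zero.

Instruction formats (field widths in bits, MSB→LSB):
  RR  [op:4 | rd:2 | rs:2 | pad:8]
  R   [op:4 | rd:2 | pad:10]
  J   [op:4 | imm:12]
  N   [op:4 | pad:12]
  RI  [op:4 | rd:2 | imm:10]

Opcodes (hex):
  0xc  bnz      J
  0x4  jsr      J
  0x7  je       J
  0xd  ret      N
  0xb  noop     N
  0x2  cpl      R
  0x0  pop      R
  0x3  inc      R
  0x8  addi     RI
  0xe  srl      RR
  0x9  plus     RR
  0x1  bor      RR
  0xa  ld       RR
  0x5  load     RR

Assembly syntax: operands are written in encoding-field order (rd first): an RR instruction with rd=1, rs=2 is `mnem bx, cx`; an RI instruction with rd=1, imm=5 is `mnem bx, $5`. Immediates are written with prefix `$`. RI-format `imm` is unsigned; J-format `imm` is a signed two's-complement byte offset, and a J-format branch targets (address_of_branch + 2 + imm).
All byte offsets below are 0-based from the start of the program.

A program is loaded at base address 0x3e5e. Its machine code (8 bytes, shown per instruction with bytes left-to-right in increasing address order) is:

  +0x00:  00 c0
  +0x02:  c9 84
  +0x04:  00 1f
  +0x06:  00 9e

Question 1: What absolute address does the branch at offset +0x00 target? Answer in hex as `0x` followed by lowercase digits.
0x3e60

[00] 00 c0 → 0xc000
  op=0xc000>>12=0xc ⇒ bnz (J)
  imm@[11:0]=0x0 ⇒ $0
  target = base 0x3e5e + off 0x00 + 2 + imm 0 = 0x3e60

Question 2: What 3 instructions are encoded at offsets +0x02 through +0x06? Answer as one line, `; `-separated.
addi bx, $201; bor dx, dx; plus dx, cx

[02] c9 84 → 0x84c9
  opcode bits[15:12]=0x8: addi/RI
  rd@[11:10]=0x1 ⇒ bx
  imm@[9:0]=0xc9 ⇒ $201
[04] 00 1f → 0x1f00
  opcode bits[15:12]=0x1: bor/RR
  rd@[11:10]=0x3 ⇒ dx
  rs@[9:8]=0x3 ⇒ dx
[06] 00 9e → 0x9e00
  opcode bits[15:12]=0x9: plus/RR
  rd@[11:10]=0x3 ⇒ dx
  rs@[9:8]=0x2 ⇒ cx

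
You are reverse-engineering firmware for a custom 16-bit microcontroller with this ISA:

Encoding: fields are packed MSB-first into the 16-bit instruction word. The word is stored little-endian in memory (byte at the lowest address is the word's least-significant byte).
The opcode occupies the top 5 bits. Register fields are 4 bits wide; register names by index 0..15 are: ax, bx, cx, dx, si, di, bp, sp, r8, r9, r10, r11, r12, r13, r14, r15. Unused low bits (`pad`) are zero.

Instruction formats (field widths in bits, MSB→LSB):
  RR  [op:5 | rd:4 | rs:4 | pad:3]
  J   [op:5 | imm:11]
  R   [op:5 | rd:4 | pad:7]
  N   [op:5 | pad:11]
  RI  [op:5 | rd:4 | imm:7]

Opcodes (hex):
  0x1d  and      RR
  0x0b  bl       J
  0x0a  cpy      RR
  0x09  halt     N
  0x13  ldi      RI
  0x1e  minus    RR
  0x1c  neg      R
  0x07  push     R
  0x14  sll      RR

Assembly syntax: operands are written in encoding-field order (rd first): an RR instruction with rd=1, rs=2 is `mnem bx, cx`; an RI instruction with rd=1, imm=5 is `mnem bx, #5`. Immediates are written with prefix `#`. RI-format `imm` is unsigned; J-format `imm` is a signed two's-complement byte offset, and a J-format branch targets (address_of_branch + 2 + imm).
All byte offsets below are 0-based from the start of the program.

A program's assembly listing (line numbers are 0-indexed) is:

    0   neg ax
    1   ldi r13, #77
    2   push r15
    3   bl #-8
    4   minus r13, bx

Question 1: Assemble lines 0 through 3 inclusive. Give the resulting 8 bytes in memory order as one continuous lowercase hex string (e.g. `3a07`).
00e0cd9e803ff85f

0. neg fields op=0x1c:5|rd=0:4|pad=0:7 → word e000h → 00 e0
1. ldi fields op=0x13:5|rd=13:4|imm=77:7 → word 9ecdh → cd 9e
2. push fields op=0x7:5|rd=15:4|pad=0:7 → word 3f80h → 80 3f
3. bl fields op=0xb:5|imm=-8:11 → word 5ff8h → f8 5f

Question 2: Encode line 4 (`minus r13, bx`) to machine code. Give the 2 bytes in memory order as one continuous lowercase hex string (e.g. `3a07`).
L4: minus op=0x1e:5|rd=13:4|rs=1:4|pad=0:3 ⇒ 0xf688 ⇒ little 88 f6

88f6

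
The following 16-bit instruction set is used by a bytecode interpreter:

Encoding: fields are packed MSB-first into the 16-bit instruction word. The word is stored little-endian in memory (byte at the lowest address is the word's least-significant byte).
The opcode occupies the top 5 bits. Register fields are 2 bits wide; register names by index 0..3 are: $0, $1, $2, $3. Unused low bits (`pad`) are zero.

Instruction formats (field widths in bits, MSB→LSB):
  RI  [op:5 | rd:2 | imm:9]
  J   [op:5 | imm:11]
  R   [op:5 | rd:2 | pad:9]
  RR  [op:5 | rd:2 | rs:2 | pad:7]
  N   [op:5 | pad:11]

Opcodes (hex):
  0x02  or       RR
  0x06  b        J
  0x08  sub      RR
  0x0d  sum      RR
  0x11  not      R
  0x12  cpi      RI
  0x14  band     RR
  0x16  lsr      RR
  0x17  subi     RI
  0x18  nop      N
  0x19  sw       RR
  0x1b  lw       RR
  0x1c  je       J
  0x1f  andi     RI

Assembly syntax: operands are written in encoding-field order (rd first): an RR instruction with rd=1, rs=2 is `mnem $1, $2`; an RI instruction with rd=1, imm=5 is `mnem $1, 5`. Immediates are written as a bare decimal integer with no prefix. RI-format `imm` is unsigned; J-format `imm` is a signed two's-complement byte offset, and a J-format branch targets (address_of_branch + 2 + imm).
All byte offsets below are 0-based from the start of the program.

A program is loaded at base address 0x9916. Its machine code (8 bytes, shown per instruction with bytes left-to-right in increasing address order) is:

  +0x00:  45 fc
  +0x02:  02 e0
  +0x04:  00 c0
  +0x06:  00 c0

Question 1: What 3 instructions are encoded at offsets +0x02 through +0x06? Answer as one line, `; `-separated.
je 2; nop; nop

+0x02: 02 e0 ⇒ word 0xe002 (little)
  op=0xe002>>11=0x1c ⇒ je (J)
  imm: (w>>0)&0x7ff=0x2 → 2
+0x04: 00 c0 ⇒ word 0xc000 (little)
  op=0xc000>>11=0x18 ⇒ nop (N)
+0x06: 00 c0 ⇒ word 0xc000 (little)
  op=0xc000>>11=0x18 ⇒ nop (N)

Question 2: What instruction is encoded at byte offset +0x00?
andi $2, 69

off 0x00: read 45 fc as little → 0xfc45
  opcode bits[15:11]=0x1f: andi/RI
  [10:9] rd=2 = $2
  [8:0] imm=69 = 69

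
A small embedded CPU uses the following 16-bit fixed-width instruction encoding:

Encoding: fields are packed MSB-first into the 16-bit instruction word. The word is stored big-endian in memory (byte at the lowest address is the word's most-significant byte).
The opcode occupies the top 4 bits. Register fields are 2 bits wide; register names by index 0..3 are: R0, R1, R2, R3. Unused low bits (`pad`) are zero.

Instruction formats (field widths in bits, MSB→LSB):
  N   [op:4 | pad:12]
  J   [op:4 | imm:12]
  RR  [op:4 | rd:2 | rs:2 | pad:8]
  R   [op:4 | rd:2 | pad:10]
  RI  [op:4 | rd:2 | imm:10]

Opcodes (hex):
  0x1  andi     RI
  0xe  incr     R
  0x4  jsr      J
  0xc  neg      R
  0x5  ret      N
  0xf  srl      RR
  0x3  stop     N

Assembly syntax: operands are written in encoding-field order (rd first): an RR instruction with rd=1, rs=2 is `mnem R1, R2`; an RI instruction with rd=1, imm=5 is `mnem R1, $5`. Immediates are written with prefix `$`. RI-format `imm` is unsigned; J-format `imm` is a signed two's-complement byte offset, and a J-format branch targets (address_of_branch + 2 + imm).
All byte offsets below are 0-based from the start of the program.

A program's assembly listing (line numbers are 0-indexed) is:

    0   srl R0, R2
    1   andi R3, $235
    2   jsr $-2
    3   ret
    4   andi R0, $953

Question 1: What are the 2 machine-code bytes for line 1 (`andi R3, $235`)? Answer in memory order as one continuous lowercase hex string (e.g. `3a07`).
L1: andi op=0x1:4|rd=3:2|imm=235:10 ⇒ 0x1ceb ⇒ big 1c eb

1ceb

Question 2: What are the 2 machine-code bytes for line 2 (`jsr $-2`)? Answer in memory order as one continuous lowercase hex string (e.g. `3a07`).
4ffe

line 2 (jsr): pack op=0x4:4|imm=-2:12 = 0x4ffe; big→ 4f fe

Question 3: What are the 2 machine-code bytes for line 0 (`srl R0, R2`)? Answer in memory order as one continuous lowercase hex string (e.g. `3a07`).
L0: srl op=0xf:4|rd=0:2|rs=2:2|pad=0:8 ⇒ 0xf200 ⇒ big f2 00

f200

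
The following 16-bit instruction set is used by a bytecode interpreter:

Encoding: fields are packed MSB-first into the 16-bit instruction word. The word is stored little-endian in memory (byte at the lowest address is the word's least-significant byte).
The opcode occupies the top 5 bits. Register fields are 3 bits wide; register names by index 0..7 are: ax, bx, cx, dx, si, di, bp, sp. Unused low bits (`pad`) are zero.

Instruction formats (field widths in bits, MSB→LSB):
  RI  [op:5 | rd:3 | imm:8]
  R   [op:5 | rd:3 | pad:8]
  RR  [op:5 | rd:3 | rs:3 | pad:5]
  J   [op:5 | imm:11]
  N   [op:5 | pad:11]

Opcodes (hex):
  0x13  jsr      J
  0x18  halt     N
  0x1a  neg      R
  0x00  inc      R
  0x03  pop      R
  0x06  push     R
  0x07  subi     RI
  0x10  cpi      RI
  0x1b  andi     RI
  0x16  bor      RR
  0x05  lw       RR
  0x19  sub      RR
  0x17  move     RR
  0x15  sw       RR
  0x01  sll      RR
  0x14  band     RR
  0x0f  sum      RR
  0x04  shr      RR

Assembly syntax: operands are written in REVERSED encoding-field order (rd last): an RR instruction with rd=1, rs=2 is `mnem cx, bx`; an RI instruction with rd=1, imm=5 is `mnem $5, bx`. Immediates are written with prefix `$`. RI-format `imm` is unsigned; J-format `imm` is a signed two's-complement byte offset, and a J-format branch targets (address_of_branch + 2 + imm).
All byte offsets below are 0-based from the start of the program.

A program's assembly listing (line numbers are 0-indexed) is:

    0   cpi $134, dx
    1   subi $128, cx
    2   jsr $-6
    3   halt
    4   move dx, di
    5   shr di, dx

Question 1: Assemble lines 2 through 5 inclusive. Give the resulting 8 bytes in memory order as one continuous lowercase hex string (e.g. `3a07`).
fa9f00c060bda023

L2: jsr op=0x13:5|imm=-6:11 ⇒ 0x9ffa ⇒ little fa 9f
L3: halt op=0x18:5|pad=0:11 ⇒ 0xc000 ⇒ little 00 c0
L4: move op=0x17:5|rd=5:3|rs=3:3|pad=0:5 ⇒ 0xbd60 ⇒ little 60 bd
L5: shr op=0x4:5|rd=3:3|rs=5:3|pad=0:5 ⇒ 0x23a0 ⇒ little a0 23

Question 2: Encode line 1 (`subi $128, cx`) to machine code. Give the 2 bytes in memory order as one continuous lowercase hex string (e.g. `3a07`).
1. subi fields op=0x7:5|rd=2:3|imm=128:8 → word 3a80h → 80 3a

803a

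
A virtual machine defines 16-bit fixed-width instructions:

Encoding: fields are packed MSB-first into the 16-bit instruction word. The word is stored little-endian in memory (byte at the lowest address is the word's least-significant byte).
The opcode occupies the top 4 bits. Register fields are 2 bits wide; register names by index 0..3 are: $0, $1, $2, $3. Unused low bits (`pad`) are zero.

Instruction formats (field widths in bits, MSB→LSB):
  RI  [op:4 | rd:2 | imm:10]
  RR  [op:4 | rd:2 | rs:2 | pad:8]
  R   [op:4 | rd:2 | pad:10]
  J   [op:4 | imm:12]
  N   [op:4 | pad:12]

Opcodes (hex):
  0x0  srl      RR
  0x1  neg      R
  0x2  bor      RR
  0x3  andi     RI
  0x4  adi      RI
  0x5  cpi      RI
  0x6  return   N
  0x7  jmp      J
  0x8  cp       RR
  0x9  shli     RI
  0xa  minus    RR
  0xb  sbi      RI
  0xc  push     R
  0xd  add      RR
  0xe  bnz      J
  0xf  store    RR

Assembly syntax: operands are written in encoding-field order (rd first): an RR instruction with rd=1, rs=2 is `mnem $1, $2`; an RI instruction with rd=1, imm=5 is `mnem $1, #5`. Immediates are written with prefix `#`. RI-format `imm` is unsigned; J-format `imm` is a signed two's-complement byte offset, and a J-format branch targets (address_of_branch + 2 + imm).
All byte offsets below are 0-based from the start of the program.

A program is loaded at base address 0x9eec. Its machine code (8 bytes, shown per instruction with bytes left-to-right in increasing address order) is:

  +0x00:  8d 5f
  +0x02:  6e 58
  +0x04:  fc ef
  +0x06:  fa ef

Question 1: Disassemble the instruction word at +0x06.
bnz #-6

@+06  little-endian(fa ef) = 0xeffa
  op=0xeffa>>12=0xe ⇒ bnz (J)
  imm: (w>>0)&0xfff=0xffa (s12→-6) → #-6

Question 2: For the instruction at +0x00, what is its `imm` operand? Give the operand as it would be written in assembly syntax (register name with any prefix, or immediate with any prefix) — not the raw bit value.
+0x00: 8d 5f ⇒ word 0x5f8d (little)
  opcode bits[15:12]=0x5: cpi/RI
  rd: (w>>10)&0x3=0x3 → $3
  imm: (w>>0)&0x3ff=0x38d → #909

#909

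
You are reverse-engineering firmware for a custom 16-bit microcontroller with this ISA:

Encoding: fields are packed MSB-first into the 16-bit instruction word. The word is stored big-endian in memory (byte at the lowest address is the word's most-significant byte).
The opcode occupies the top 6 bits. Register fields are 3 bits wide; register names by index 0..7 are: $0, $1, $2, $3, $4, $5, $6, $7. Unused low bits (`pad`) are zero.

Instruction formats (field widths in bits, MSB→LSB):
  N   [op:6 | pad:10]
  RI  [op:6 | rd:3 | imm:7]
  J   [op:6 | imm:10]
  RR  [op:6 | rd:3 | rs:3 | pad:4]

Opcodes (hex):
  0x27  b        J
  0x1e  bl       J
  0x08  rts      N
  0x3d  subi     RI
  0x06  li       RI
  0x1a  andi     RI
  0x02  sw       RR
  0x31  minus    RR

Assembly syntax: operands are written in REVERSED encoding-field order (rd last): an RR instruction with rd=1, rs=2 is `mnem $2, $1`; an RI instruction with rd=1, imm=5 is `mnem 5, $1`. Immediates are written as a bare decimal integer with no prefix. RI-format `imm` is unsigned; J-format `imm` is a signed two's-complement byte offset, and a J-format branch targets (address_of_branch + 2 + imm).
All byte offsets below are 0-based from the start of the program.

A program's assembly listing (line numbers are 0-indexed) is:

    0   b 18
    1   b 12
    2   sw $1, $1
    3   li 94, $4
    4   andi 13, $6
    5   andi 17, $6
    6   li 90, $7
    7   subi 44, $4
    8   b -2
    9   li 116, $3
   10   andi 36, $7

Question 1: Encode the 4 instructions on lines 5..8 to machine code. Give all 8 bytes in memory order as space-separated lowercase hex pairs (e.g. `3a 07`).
L5: andi op=0x1a:6|rd=6:3|imm=17:7 ⇒ 0x6b11 ⇒ big 6b 11
L6: li op=0x6:6|rd=7:3|imm=90:7 ⇒ 0x1bda ⇒ big 1b da
L7: subi op=0x3d:6|rd=4:3|imm=44:7 ⇒ 0xf62c ⇒ big f6 2c
L8: b op=0x27:6|imm=-2:10 ⇒ 0x9ffe ⇒ big 9f fe

6b 11 1b da f6 2c 9f fe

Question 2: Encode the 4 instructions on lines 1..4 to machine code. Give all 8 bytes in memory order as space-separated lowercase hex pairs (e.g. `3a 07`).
line 1 (b): pack op=0x27:6|imm=12:10 = 0x9c0c; big→ 9c 0c
line 2 (sw): pack op=0x2:6|rd=1:3|rs=1:3|pad=0:4 = 0x0890; big→ 08 90
line 3 (li): pack op=0x6:6|rd=4:3|imm=94:7 = 0x1a5e; big→ 1a 5e
line 4 (andi): pack op=0x1a:6|rd=6:3|imm=13:7 = 0x6b0d; big→ 6b 0d

9c 0c 08 90 1a 5e 6b 0d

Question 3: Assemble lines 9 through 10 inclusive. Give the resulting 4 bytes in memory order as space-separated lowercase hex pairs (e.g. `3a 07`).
line 9 (li): pack op=0x6:6|rd=3:3|imm=116:7 = 0x19f4; big→ 19 f4
line 10 (andi): pack op=0x1a:6|rd=7:3|imm=36:7 = 0x6ba4; big→ 6b a4

19 f4 6b a4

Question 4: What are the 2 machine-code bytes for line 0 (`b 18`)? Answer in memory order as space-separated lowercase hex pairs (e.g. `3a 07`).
0. b fields op=0x27:6|imm=18:10 → word 9c12h → 9c 12

9c 12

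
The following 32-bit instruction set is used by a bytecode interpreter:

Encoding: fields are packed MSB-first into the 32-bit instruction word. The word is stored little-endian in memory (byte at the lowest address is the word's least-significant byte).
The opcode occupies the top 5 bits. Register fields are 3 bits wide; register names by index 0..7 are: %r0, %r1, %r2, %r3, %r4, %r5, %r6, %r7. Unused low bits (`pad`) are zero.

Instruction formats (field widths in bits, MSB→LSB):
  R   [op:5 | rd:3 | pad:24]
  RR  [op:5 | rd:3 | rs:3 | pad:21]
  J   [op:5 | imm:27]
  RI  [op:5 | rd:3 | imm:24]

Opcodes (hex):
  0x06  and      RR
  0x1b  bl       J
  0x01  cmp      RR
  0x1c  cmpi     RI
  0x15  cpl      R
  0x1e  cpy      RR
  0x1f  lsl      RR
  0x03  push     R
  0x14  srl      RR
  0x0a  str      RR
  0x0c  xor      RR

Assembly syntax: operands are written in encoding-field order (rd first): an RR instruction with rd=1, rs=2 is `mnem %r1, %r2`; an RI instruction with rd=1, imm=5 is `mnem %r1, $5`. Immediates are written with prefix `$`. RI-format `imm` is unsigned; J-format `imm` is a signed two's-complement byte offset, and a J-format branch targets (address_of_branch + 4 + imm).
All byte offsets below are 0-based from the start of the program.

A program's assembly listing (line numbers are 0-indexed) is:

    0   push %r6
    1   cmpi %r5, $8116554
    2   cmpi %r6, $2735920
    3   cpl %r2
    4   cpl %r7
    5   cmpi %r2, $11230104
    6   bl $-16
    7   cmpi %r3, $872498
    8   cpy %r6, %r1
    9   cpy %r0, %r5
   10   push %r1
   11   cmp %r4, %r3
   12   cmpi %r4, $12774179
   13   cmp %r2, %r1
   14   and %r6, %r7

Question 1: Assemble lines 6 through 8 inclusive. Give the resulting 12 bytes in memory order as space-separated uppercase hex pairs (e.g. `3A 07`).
F0 FF FF DF 32 50 0D E3 00 00 20 F6

6. bl fields op=0x1b:5|imm=-16:27 → word dffffff0h → f0 ff ff df
7. cmpi fields op=0x1c:5|rd=3:3|imm=872498:24 → word e30d5032h → 32 50 0d e3
8. cpy fields op=0x1e:5|rd=6:3|rs=1:3|pad=0:21 → word f6200000h → 00 00 20 f6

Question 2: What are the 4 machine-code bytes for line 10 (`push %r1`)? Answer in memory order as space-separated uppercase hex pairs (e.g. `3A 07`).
00 00 00 19

10. push fields op=0x3:5|rd=1:3|pad=0:24 → word 19000000h → 00 00 00 19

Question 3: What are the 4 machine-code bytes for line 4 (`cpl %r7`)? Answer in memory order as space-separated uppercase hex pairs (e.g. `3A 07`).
line 4 (cpl): pack op=0x15:5|rd=7:3|pad=0:24 = 0xaf000000; little→ 00 00 00 af

00 00 00 AF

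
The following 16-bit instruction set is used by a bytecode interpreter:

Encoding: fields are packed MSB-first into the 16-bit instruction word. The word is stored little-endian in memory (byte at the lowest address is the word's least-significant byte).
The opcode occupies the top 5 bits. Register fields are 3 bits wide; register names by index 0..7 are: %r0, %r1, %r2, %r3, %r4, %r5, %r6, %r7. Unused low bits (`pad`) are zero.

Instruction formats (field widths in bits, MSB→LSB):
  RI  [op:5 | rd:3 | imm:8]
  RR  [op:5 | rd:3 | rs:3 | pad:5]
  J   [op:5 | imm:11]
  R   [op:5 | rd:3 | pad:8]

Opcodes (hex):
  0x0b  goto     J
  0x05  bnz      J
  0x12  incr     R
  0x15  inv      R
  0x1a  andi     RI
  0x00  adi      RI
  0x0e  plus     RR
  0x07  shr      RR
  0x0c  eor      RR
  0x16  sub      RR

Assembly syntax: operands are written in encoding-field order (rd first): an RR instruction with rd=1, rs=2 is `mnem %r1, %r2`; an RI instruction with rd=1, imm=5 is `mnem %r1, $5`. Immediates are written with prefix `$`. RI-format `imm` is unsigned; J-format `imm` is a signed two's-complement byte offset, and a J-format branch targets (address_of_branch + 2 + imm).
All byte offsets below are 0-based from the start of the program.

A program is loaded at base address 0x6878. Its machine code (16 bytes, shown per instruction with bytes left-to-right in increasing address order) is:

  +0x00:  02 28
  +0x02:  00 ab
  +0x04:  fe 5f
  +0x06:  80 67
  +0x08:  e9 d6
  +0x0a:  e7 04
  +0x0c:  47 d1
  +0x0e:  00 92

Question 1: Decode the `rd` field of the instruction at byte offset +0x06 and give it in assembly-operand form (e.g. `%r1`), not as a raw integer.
%r7

off 0x06: read 80 67 as little → 0x6780
  op=0x6780>>11=0xc ⇒ eor (RR)
  rd@[10:8]=0x7 ⇒ %r7
  rs@[7:5]=0x4 ⇒ %r4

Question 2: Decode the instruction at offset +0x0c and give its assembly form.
[0c] 47 d1 → 0xd147
  top 5b → 0x1a → andi [RI]
  rd@[10:8]=0x1 ⇒ %r1
  imm@[7:0]=0x47 ⇒ $71

andi %r1, $71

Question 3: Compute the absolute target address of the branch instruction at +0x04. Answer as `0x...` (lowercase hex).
[04] fe 5f → 0x5ffe
  op=0x5ffe>>11=0xb ⇒ goto (J)
  imm: (w>>0)&0x7ff=0x7fe (s11→-2) → $-2
  target = base 0x6878 + off 0x04 + 2 + imm -2 = 0x687c

0x687c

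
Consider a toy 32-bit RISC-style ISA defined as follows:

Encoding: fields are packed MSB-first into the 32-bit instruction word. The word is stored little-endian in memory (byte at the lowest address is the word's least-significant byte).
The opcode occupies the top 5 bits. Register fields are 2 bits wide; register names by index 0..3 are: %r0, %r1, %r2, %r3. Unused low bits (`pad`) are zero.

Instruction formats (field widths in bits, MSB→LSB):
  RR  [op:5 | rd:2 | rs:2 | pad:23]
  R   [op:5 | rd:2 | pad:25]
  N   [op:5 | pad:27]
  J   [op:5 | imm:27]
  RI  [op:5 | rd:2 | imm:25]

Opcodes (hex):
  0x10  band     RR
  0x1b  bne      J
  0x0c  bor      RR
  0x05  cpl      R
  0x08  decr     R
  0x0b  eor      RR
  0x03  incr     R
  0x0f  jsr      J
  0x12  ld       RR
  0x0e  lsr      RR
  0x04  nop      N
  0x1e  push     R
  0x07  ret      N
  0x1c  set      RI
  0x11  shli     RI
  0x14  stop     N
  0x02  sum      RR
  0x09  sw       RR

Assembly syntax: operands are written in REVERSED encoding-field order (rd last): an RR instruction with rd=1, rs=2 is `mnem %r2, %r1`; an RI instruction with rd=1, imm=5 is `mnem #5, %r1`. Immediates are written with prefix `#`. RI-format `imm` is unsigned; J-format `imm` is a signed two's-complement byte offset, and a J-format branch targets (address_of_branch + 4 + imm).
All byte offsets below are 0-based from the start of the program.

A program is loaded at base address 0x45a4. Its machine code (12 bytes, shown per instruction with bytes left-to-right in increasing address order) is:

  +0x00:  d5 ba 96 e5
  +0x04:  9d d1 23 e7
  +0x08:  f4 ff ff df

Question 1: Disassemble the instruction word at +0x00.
set #26655445, %r2

+0x00: d5 ba 96 e5 ⇒ word 0xe596bad5 (little)
  op=0xe596bad5>>27=0x1c ⇒ set (RI)
  rd: (w>>25)&0x3=0x2 → %r2
  imm: (w>>0)&0x1ffffff=0x196bad5 → #26655445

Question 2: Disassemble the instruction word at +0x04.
+0x04: 9d d1 23 e7 ⇒ word 0xe723d19d (little)
  top 5b → 0x1c → set [RI]
  rd@[26:25]=0x3 ⇒ %r3
  imm@[24:0]=0x123d19d ⇒ #19124637

set #19124637, %r3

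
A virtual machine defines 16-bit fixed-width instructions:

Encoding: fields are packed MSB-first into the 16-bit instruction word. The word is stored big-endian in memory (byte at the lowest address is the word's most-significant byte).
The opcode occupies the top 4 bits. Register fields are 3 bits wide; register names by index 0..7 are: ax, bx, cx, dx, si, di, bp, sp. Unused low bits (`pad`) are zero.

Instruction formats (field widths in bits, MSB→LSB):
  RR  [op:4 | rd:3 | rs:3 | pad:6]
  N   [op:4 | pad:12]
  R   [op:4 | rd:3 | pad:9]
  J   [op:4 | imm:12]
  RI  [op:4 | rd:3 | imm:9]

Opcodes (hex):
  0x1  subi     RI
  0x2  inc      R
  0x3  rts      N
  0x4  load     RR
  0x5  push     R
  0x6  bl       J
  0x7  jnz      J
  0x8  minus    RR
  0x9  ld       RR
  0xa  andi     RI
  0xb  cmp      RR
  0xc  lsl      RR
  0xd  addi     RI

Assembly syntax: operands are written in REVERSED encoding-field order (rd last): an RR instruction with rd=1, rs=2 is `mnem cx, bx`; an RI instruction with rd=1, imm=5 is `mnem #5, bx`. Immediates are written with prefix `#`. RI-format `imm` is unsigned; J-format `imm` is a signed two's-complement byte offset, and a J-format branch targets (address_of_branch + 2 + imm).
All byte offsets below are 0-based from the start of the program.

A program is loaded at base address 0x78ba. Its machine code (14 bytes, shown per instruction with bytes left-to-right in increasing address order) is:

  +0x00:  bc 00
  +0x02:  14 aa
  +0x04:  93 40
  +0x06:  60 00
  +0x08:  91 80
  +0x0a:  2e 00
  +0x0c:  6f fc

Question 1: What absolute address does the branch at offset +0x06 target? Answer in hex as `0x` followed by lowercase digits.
0x78c2

off 0x06: read 60 00 as big → 0x6000
  top 4b → 0x6 → bl [J]
  imm: (w>>0)&0xfff=0x0 → #0
  target = base 0x78ba + off 0x06 + 2 + imm 0 = 0x78c2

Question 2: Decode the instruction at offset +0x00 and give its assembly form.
cmp ax, bp

off 0x00: read bc 00 as big → 0xbc00
  opcode bits[15:12]=0xb: cmp/RR
  rd: (w>>9)&0x7=0x6 → bp
  rs: (w>>6)&0x7=0x0 → ax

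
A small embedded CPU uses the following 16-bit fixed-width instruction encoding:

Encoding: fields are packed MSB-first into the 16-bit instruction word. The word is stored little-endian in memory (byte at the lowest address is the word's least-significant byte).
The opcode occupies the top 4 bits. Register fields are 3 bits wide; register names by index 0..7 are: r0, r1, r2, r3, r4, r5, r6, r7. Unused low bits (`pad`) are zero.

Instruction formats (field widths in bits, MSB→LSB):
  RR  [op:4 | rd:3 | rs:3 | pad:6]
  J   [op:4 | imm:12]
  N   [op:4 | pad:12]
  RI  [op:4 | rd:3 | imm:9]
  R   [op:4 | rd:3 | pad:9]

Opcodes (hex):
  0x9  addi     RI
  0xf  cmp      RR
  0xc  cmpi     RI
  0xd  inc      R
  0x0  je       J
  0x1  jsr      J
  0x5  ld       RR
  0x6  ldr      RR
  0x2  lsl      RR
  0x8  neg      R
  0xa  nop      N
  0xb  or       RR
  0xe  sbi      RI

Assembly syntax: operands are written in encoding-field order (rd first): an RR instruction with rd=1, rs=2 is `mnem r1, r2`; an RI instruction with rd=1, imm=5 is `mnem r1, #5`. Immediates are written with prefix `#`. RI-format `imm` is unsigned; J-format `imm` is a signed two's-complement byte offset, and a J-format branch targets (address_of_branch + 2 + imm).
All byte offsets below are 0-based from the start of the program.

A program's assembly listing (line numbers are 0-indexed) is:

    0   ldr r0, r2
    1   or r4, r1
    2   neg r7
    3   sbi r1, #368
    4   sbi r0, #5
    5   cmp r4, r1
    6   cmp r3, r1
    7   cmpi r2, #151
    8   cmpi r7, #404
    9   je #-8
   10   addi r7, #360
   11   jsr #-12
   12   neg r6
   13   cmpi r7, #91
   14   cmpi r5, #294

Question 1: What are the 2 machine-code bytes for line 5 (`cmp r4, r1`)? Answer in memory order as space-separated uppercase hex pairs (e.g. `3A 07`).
40 F8

line 5 (cmp): pack op=0xf:4|rd=4:3|rs=1:3|pad=0:6 = 0xf840; little→ 40 f8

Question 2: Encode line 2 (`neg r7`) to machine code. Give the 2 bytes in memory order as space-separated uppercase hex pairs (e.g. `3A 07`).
00 8E

L2: neg op=0x8:4|rd=7:3|pad=0:9 ⇒ 0x8e00 ⇒ little 00 8e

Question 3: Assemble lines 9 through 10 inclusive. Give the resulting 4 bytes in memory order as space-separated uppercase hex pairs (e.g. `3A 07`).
9. je fields op=0x0:4|imm=-8:12 → word 0ff8h → f8 0f
10. addi fields op=0x9:4|rd=7:3|imm=360:9 → word 9f68h → 68 9f

F8 0F 68 9F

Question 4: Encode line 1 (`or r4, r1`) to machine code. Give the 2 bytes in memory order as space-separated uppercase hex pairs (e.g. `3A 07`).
40 B8

1. or fields op=0xb:4|rd=4:3|rs=1:3|pad=0:6 → word b840h → 40 b8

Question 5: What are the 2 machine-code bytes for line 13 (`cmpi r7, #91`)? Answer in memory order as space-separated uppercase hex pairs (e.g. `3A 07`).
13. cmpi fields op=0xc:4|rd=7:3|imm=91:9 → word ce5bh → 5b ce

5B CE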